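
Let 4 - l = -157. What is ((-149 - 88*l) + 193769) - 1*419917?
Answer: -240465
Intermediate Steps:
l = 161 (l = 4 - 1*(-157) = 4 + 157 = 161)
((-149 - 88*l) + 193769) - 1*419917 = ((-149 - 88*161) + 193769) - 1*419917 = ((-149 - 14168) + 193769) - 419917 = (-14317 + 193769) - 419917 = 179452 - 419917 = -240465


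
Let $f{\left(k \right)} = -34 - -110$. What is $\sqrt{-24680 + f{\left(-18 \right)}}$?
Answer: $2 i \sqrt{6151} \approx 156.86 i$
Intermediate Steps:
$f{\left(k \right)} = 76$ ($f{\left(k \right)} = -34 + 110 = 76$)
$\sqrt{-24680 + f{\left(-18 \right)}} = \sqrt{-24680 + 76} = \sqrt{-24604} = 2 i \sqrt{6151}$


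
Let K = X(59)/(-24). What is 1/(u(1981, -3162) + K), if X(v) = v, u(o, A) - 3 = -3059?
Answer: -24/73403 ≈ -0.00032696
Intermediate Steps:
u(o, A) = -3056 (u(o, A) = 3 - 3059 = -3056)
K = -59/24 (K = 59/(-24) = 59*(-1/24) = -59/24 ≈ -2.4583)
1/(u(1981, -3162) + K) = 1/(-3056 - 59/24) = 1/(-73403/24) = -24/73403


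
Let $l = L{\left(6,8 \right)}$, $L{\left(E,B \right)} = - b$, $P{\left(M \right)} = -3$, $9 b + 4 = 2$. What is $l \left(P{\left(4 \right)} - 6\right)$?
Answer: $-2$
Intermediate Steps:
$b = - \frac{2}{9}$ ($b = - \frac{4}{9} + \frac{1}{9} \cdot 2 = - \frac{4}{9} + \frac{2}{9} = - \frac{2}{9} \approx -0.22222$)
$L{\left(E,B \right)} = \frac{2}{9}$ ($L{\left(E,B \right)} = \left(-1\right) \left(- \frac{2}{9}\right) = \frac{2}{9}$)
$l = \frac{2}{9} \approx 0.22222$
$l \left(P{\left(4 \right)} - 6\right) = \frac{2 \left(-3 - 6\right)}{9} = \frac{2}{9} \left(-9\right) = -2$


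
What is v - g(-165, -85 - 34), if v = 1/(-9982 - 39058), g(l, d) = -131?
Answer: 6424239/49040 ≈ 131.00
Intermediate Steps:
v = -1/49040 (v = 1/(-49040) = -1/49040 ≈ -2.0392e-5)
v - g(-165, -85 - 34) = -1/49040 - 1*(-131) = -1/49040 + 131 = 6424239/49040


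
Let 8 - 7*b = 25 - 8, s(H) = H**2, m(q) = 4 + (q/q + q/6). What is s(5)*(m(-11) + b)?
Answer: 1975/42 ≈ 47.024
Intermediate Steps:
m(q) = 5 + q/6 (m(q) = 4 + (1 + q*(1/6)) = 4 + (1 + q/6) = 5 + q/6)
b = -9/7 (b = 8/7 - (25 - 8)/7 = 8/7 - 1/7*17 = 8/7 - 17/7 = -9/7 ≈ -1.2857)
s(5)*(m(-11) + b) = 5**2*((5 + (1/6)*(-11)) - 9/7) = 25*((5 - 11/6) - 9/7) = 25*(19/6 - 9/7) = 25*(79/42) = 1975/42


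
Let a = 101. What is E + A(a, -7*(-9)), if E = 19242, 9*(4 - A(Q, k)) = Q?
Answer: 173113/9 ≈ 19235.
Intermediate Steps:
A(Q, k) = 4 - Q/9
E + A(a, -7*(-9)) = 19242 + (4 - 1/9*101) = 19242 + (4 - 101/9) = 19242 - 65/9 = 173113/9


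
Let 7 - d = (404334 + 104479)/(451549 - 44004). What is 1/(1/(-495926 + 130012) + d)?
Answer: 149126421130/857702740283 ≈ 0.17387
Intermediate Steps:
d = 2344002/407545 (d = 7 - (404334 + 104479)/(451549 - 44004) = 7 - 508813/407545 = 2344002/407545 ≈ 5.7515)
1/(1/(-495926 + 130012) + d) = 1/(1/(-495926 + 130012) + 2344002/407545) = 1/(1/(-365914) + 2344002/407545) = 1/(-1/365914 + 2344002/407545) = 1/(857702740283/149126421130) = 149126421130/857702740283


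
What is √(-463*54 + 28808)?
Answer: √3806 ≈ 61.693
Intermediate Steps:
√(-463*54 + 28808) = √(-25002 + 28808) = √3806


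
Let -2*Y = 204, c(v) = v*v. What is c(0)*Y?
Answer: 0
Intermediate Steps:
c(v) = v²
Y = -102 (Y = -½*204 = -102)
c(0)*Y = 0²*(-102) = 0*(-102) = 0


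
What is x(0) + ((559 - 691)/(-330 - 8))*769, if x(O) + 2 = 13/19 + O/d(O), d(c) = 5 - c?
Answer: 960101/3211 ≈ 299.00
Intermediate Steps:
x(O) = -25/19 + O/(5 - O) (x(O) = -2 + (13/19 + O/(5 - O)) = -25/19 + O/(5 - O))
x(0) + ((559 - 691)/(-330 - 8))*769 = (125 - 44*0)/(19*(-5 + 0)) + ((559 - 691)/(-330 - 8))*769 = (1/19)*(125 + 0)/(-5) - 132/(-338)*769 = (1/19)*(-1/5)*125 - 132*(-1/338)*769 = -25/19 + (66/169)*769 = -25/19 + 50754/169 = 960101/3211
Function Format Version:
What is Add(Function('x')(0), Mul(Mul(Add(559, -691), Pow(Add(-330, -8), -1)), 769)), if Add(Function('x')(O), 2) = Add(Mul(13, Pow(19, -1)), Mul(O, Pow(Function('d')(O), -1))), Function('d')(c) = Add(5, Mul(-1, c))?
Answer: Rational(960101, 3211) ≈ 299.00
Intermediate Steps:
Function('x')(O) = Add(Rational(-25, 19), Mul(O, Pow(Add(5, Mul(-1, O)), -1))) (Function('x')(O) = Add(-2, Add(Mul(13, Pow(19, -1)), Mul(O, Pow(Add(5, Mul(-1, O)), -1)))) = Add(-2, Add(Mul(13, Rational(1, 19)), Mul(O, Pow(Add(5, Mul(-1, O)), -1)))) = Add(-2, Add(Rational(13, 19), Mul(O, Pow(Add(5, Mul(-1, O)), -1)))) = Add(Rational(-25, 19), Mul(O, Pow(Add(5, Mul(-1, O)), -1))))
Add(Function('x')(0), Mul(Mul(Add(559, -691), Pow(Add(-330, -8), -1)), 769)) = Add(Mul(Rational(1, 19), Pow(Add(-5, 0), -1), Add(125, Mul(-44, 0))), Mul(Mul(Add(559, -691), Pow(Add(-330, -8), -1)), 769)) = Add(Mul(Rational(1, 19), Pow(-5, -1), Add(125, 0)), Mul(Mul(-132, Pow(-338, -1)), 769)) = Add(Mul(Rational(1, 19), Rational(-1, 5), 125), Mul(Mul(-132, Rational(-1, 338)), 769)) = Add(Rational(-25, 19), Mul(Rational(66, 169), 769)) = Add(Rational(-25, 19), Rational(50754, 169)) = Rational(960101, 3211)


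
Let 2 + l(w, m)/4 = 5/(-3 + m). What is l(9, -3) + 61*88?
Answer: 16070/3 ≈ 5356.7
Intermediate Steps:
l(w, m) = -8 + 20/(-3 + m) (l(w, m) = -8 + 4*(5/(-3 + m)) = -8 + 20/(-3 + m))
l(9, -3) + 61*88 = 4*(11 - 2*(-3))/(-3 - 3) + 61*88 = 4*(11 + 6)/(-6) + 5368 = 4*(-⅙)*17 + 5368 = -34/3 + 5368 = 16070/3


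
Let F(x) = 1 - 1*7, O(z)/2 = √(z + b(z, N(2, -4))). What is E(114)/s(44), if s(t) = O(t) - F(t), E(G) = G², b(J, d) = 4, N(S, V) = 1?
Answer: -6498/13 + 8664*√3/13 ≈ 654.50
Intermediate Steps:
O(z) = 2*√(4 + z) (O(z) = 2*√(z + 4) = 2*√(4 + z))
F(x) = -6 (F(x) = 1 - 7 = -6)
s(t) = 6 + 2*√(4 + t) (s(t) = 2*√(4 + t) - 1*(-6) = 2*√(4 + t) + 6 = 6 + 2*√(4 + t))
E(114)/s(44) = 114²/(6 + 2*√(4 + 44)) = 12996/(6 + 2*√48) = 12996/(6 + 2*(4*√3)) = 12996/(6 + 8*√3)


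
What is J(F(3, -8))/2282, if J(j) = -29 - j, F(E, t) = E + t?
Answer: -12/1141 ≈ -0.010517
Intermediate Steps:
J(F(3, -8))/2282 = (-29 - (3 - 8))/2282 = (-29 - 1*(-5))*(1/2282) = (-29 + 5)*(1/2282) = -24*1/2282 = -12/1141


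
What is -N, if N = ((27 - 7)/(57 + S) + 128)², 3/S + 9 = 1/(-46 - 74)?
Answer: -61819157850256/3752420049 ≈ -16474.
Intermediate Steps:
S = -360/1081 (S = 3/(-9 + 1/(-46 - 74)) = 3/(-9 + 1/(-120)) = 3/(-9 - 1/120) = 3/(-1081/120) = 3*(-120/1081) = -360/1081 ≈ -0.33302)
N = 61819157850256/3752420049 (N = ((27 - 7)/(57 - 360/1081) + 128)² = (20/(61257/1081) + 128)² = (20*(1081/61257) + 128)² = (21620/61257 + 128)² = (7862516/61257)² = 61819157850256/3752420049 ≈ 16474.)
-N = -1*61819157850256/3752420049 = -61819157850256/3752420049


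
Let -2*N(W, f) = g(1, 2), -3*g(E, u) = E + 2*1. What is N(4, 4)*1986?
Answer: 993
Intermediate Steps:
g(E, u) = -⅔ - E/3 (g(E, u) = -(E + 2*1)/3 = -(E + 2)/3 = -(2 + E)/3 = -⅔ - E/3)
N(W, f) = ½ (N(W, f) = -(-⅔ - ⅓*1)/2 = -(-⅔ - ⅓)/2 = -½*(-1) = ½)
N(4, 4)*1986 = (½)*1986 = 993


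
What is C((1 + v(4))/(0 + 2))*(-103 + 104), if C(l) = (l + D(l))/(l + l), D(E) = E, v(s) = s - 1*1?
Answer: 1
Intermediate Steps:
v(s) = -1 + s (v(s) = s - 1 = -1 + s)
C(l) = 1 (C(l) = (l + l)/(l + l) = (2*l)/((2*l)) = (2*l)*(1/(2*l)) = 1)
C((1 + v(4))/(0 + 2))*(-103 + 104) = 1*(-103 + 104) = 1*1 = 1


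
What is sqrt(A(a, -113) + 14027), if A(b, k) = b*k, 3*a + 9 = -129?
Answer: 5*sqrt(769) ≈ 138.65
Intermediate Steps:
a = -46 (a = -3 + (1/3)*(-129) = -3 - 43 = -46)
sqrt(A(a, -113) + 14027) = sqrt(-46*(-113) + 14027) = sqrt(5198 + 14027) = sqrt(19225) = 5*sqrt(769)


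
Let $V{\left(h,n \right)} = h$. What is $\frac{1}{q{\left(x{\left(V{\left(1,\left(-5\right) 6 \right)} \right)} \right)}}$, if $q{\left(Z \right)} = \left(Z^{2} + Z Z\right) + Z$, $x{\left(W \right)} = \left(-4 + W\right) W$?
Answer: $\frac{1}{15} \approx 0.066667$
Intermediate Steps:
$x{\left(W \right)} = W \left(-4 + W\right)$
$q{\left(Z \right)} = Z + 2 Z^{2}$ ($q{\left(Z \right)} = \left(Z^{2} + Z^{2}\right) + Z = 2 Z^{2} + Z = Z + 2 Z^{2}$)
$\frac{1}{q{\left(x{\left(V{\left(1,\left(-5\right) 6 \right)} \right)} \right)}} = \frac{1}{1 \left(-4 + 1\right) \left(1 + 2 \cdot 1 \left(-4 + 1\right)\right)} = \frac{1}{1 \left(-3\right) \left(1 + 2 \cdot 1 \left(-3\right)\right)} = \frac{1}{\left(-3\right) \left(1 + 2 \left(-3\right)\right)} = \frac{1}{\left(-3\right) \left(1 - 6\right)} = \frac{1}{\left(-3\right) \left(-5\right)} = \frac{1}{15}$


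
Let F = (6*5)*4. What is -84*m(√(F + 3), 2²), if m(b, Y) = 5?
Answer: -420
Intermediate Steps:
F = 120 (F = 30*4 = 120)
-84*m(√(F + 3), 2²) = -84*5 = -420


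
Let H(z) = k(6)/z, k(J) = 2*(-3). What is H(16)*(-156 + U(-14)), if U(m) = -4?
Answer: 60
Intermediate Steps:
k(J) = -6
H(z) = -6/z
H(16)*(-156 + U(-14)) = (-6/16)*(-156 - 4) = -6*1/16*(-160) = -3/8*(-160) = 60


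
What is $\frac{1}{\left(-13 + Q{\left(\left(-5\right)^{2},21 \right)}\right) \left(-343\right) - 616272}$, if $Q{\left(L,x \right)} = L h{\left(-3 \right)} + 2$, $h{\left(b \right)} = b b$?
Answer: $- \frac{1}{689674} \approx -1.45 \cdot 10^{-6}$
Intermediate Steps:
$h{\left(b \right)} = b^{2}$
$Q{\left(L,x \right)} = 2 + 9 L$ ($Q{\left(L,x \right)} = L \left(-3\right)^{2} + 2 = L 9 + 2 = 9 L + 2 = 2 + 9 L$)
$\frac{1}{\left(-13 + Q{\left(\left(-5\right)^{2},21 \right)}\right) \left(-343\right) - 616272} = \frac{1}{\left(-13 + \left(2 + 9 \left(-5\right)^{2}\right)\right) \left(-343\right) - 616272} = \frac{1}{\left(-13 + \left(2 + 9 \cdot 25\right)\right) \left(-343\right) - 616272} = \frac{1}{\left(-13 + \left(2 + 225\right)\right) \left(-343\right) - 616272} = \frac{1}{\left(-13 + 227\right) \left(-343\right) - 616272} = \frac{1}{214 \left(-343\right) - 616272} = \frac{1}{-73402 - 616272} = \frac{1}{-689674} = - \frac{1}{689674}$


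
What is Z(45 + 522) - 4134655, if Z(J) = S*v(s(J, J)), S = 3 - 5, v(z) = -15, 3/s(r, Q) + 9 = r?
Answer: -4134625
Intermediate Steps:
s(r, Q) = 3/(-9 + r)
S = -2
Z(J) = 30 (Z(J) = -2*(-15) = 30)
Z(45 + 522) - 4134655 = 30 - 4134655 = -4134625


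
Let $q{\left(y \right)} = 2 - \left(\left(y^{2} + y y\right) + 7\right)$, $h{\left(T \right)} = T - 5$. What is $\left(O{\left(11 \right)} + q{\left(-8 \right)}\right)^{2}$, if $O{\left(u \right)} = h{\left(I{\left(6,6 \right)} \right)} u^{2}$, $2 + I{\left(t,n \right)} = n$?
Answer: $64516$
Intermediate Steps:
$I{\left(t,n \right)} = -2 + n$
$h{\left(T \right)} = -5 + T$ ($h{\left(T \right)} = T - 5 = -5 + T$)
$O{\left(u \right)} = - u^{2}$ ($O{\left(u \right)} = \left(-5 + \left(-2 + 6\right)\right) u^{2} = \left(-5 + 4\right) u^{2} = - u^{2}$)
$q{\left(y \right)} = -5 - 2 y^{2}$ ($q{\left(y \right)} = 2 - \left(\left(y^{2} + y^{2}\right) + 7\right) = 2 - \left(2 y^{2} + 7\right) = 2 - \left(7 + 2 y^{2}\right) = -5 - 2 y^{2}$)
$\left(O{\left(11 \right)} + q{\left(-8 \right)}\right)^{2} = \left(- 11^{2} - \left(5 + 2 \left(-8\right)^{2}\right)\right)^{2} = \left(\left(-1\right) 121 - 133\right)^{2} = \left(-121 - 133\right)^{2} = \left(-254\right)^{2} = 64516$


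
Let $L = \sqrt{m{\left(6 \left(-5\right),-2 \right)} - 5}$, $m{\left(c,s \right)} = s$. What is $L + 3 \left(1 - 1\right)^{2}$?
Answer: $i \sqrt{7} \approx 2.6458 i$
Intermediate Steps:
$L = i \sqrt{7}$ ($L = \sqrt{-2 - 5} = \sqrt{-7} = i \sqrt{7} \approx 2.6458 i$)
$L + 3 \left(1 - 1\right)^{2} = i \sqrt{7} + 3 \left(1 - 1\right)^{2} = i \sqrt{7} + 3 \cdot 0^{2} = i \sqrt{7} + 3 \cdot 0 = i \sqrt{7} + 0 = i \sqrt{7}$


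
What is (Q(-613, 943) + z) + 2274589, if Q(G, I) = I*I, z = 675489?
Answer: 3839327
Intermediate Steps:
Q(G, I) = I**2
(Q(-613, 943) + z) + 2274589 = (943**2 + 675489) + 2274589 = (889249 + 675489) + 2274589 = 1564738 + 2274589 = 3839327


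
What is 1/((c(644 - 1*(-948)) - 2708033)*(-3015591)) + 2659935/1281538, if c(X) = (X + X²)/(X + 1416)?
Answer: 8164884168179187793873/3933783843259103116158 ≈ 2.0756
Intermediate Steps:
c(X) = (X + X²)/(1416 + X)
1/((c(644 - 1*(-948)) - 2708033)*(-3015591)) + 2659935/1281538 = 1/((644 - 1*(-948))*(1 + (644 - 1*(-948)))/(1416 + (644 - 1*(-948))) - 2708033*(-3015591)) + 2659935/1281538 = -1/3015591/((644 + 948)*(1 + (644 + 948))/(1416 + (644 + 948)) - 2708033) + 2659935*(1/1281538) = -1/3015591/(1592*(1 + 1592)/(1416 + 1592) - 2708033) + 2659935/1281538 = -1/3015591/(1592*1593/3008 - 2708033) + 2659935/1281538 = -1/3015591/(1592*(1/3008)*1593 - 2708033) + 2659935/1281538 = -1/3015591/(317007/376 - 2708033) + 2659935/1281538 = -1/3015591/(-1017903401/376) + 2659935/1281538 = -376/1017903401*(-1/3015591) + 2659935/1281538 = 376/3069580334924991 + 2659935/1281538 = 8164884168179187793873/3933783843259103116158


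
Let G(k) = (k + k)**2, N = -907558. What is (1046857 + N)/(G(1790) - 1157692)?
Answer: 46433/3886236 ≈ 0.011948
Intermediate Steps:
G(k) = 4*k**2 (G(k) = (2*k)**2 = 4*k**2)
(1046857 + N)/(G(1790) - 1157692) = (1046857 - 907558)/(4*1790**2 - 1157692) = 139299/(4*3204100 - 1157692) = 139299/(12816400 - 1157692) = 139299/11658708 = 139299*(1/11658708) = 46433/3886236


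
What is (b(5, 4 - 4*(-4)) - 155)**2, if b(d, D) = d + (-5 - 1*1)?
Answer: 24336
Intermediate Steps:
b(d, D) = -6 + d (b(d, D) = d + (-5 - 1) = d - 6 = -6 + d)
(b(5, 4 - 4*(-4)) - 155)**2 = ((-6 + 5) - 155)**2 = (-1 - 155)**2 = (-156)**2 = 24336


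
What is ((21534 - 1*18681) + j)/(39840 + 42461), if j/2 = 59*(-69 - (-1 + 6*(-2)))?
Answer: -3755/82301 ≈ -0.045625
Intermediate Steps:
j = -6608 (j = 2*(59*(-69 - (-1 + 6*(-2)))) = 2*(59*(-69 - (-1 - 12))) = 2*(59*(-69 - 1*(-13))) = 2*(59*(-69 + 13)) = 2*(59*(-56)) = 2*(-3304) = -6608)
((21534 - 1*18681) + j)/(39840 + 42461) = ((21534 - 1*18681) - 6608)/(39840 + 42461) = ((21534 - 18681) - 6608)/82301 = (2853 - 6608)*(1/82301) = -3755*1/82301 = -3755/82301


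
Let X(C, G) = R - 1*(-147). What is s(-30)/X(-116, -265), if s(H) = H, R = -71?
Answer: -15/38 ≈ -0.39474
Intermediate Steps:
X(C, G) = 76 (X(C, G) = -71 - 1*(-147) = -71 + 147 = 76)
s(-30)/X(-116, -265) = -30/76 = -30*1/76 = -15/38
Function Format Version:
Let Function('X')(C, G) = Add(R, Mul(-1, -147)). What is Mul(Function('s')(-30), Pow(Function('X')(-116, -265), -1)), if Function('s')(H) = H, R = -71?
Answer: Rational(-15, 38) ≈ -0.39474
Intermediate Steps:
Function('X')(C, G) = 76 (Function('X')(C, G) = Add(-71, Mul(-1, -147)) = Add(-71, 147) = 76)
Mul(Function('s')(-30), Pow(Function('X')(-116, -265), -1)) = Mul(-30, Pow(76, -1)) = Mul(-30, Rational(1, 76)) = Rational(-15, 38)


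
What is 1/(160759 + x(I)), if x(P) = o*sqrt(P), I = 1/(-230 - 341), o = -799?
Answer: 91793389/14756614060652 + 799*I*sqrt(571)/14756614060652 ≈ 6.2205e-6 + 1.2938e-9*I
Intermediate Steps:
I = -1/571 (I = 1/(-571) = -1/571 ≈ -0.0017513)
x(P) = -799*sqrt(P)
1/(160759 + x(I)) = 1/(160759 - 799*I*sqrt(571)/571)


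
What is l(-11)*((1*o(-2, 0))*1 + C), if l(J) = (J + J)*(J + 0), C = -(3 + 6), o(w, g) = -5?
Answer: -3388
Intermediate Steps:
C = -9 (C = -1*9 = -9)
l(J) = 2*J² (l(J) = (2*J)*J = 2*J²)
l(-11)*((1*o(-2, 0))*1 + C) = (2*(-11)²)*((1*(-5))*1 - 9) = (2*121)*(-5*1 - 9) = 242*(-5 - 9) = 242*(-14) = -3388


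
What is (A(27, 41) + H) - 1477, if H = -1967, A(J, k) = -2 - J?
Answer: -3473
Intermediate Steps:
(A(27, 41) + H) - 1477 = ((-2 - 1*27) - 1967) - 1477 = ((-2 - 27) - 1967) - 1477 = (-29 - 1967) - 1477 = -1996 - 1477 = -3473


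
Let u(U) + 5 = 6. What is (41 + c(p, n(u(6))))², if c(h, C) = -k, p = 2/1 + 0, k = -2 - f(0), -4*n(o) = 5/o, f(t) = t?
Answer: 1849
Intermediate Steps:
u(U) = 1 (u(U) = -5 + 6 = 1)
n(o) = -5/(4*o)
k = -2 (k = -2 - 1*0 = -2 + 0 = -2)
p = 2 (p = 2*1 + 0 = 2 + 0 = 2)
c(h, C) = 2 (c(h, C) = -1*(-2) = 2)
(41 + c(p, n(u(6))))² = (41 + 2)² = 43² = 1849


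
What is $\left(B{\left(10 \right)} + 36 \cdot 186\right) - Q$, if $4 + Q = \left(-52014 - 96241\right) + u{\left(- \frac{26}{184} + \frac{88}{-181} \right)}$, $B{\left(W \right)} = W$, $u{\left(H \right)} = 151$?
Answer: $154814$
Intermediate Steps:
$Q = -148108$ ($Q = -4 + \left(\left(-52014 - 96241\right) + 151\right) = -4 + \left(-148255 + 151\right) = -4 - 148104 = -148108$)
$\left(B{\left(10 \right)} + 36 \cdot 186\right) - Q = \left(10 + 36 \cdot 186\right) - -148108 = \left(10 + 6696\right) + 148108 = 6706 + 148108 = 154814$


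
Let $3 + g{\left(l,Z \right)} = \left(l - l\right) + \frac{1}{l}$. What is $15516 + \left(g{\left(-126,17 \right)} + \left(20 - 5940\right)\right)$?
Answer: $\frac{1208717}{126} \approx 9593.0$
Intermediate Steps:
$g{\left(l,Z \right)} = -3 + \frac{1}{l}$ ($g{\left(l,Z \right)} = -3 + \left(\left(l - l\right) + \frac{1}{l}\right) = -3 + \left(0 + \frac{1}{l}\right) = -3 + \frac{1}{l}$)
$15516 + \left(g{\left(-126,17 \right)} + \left(20 - 5940\right)\right) = 15516 + \left(\left(-3 + \frac{1}{-126}\right) + \left(20 - 5940\right)\right) = 15516 - \frac{746299}{126} = \frac{1208717}{126}$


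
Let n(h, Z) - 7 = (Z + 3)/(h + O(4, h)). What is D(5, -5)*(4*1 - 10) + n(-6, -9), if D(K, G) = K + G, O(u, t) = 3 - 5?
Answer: 31/4 ≈ 7.7500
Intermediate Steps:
O(u, t) = -2
D(K, G) = G + K
n(h, Z) = 7 + (3 + Z)/(-2 + h) (n(h, Z) = 7 + (Z + 3)/(h - 2) = 7 + (3 + Z)/(-2 + h))
D(5, -5)*(4*1 - 10) + n(-6, -9) = (-5 + 5)*(4*1 - 10) + (-11 - 9 + 7*(-6))/(-2 - 6) = 0*(4 - 10) + (-11 - 9 - 42)/(-8) = 0*(-6) - ⅛*(-62) = 0 + 31/4 = 31/4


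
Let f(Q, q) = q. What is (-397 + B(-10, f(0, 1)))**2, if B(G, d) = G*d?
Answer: 165649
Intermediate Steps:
(-397 + B(-10, f(0, 1)))**2 = (-397 - 10*1)**2 = (-397 - 10)**2 = (-407)**2 = 165649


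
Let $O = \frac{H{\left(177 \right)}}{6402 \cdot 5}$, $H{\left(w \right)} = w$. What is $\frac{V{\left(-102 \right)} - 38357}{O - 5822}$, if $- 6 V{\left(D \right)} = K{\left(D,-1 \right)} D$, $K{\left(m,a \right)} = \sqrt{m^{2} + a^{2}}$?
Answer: $\frac{409269190}{62120681} - \frac{181390 \sqrt{10405}}{62120681} \approx 6.2904$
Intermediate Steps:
$K{\left(m,a \right)} = \sqrt{a^{2} + m^{2}}$
$V{\left(D \right)} = - \frac{D \sqrt{1 + D^{2}}}{6}$ ($V{\left(D \right)} = - \frac{\sqrt{\left(-1\right)^{2} + D^{2}} D}{6} = - \frac{\sqrt{1 + D^{2}} D}{6} = - \frac{D \sqrt{1 + D^{2}}}{6}$)
$O = \frac{59}{10670}$ ($O = \frac{177}{6402 \cdot 5} = \frac{177}{32010} = 177 \cdot \frac{1}{32010} = \frac{59}{10670} \approx 0.0055295$)
$\frac{V{\left(-102 \right)} - 38357}{O - 5822} = \frac{\left(- \frac{1}{6}\right) \left(-102\right) \sqrt{1 + \left(-102\right)^{2}} - 38357}{\frac{59}{10670} - 5822} = \frac{\left(- \frac{1}{6}\right) \left(-102\right) \sqrt{1 + 10404} - 38357}{- \frac{62120681}{10670}} = \left(\left(- \frac{1}{6}\right) \left(-102\right) \sqrt{10405} - 38357\right) \left(- \frac{10670}{62120681}\right) = \left(17 \sqrt{10405} - 38357\right) \left(- \frac{10670}{62120681}\right) = \left(-38357 + 17 \sqrt{10405}\right) \left(- \frac{10670}{62120681}\right) = \frac{409269190}{62120681} - \frac{181390 \sqrt{10405}}{62120681}$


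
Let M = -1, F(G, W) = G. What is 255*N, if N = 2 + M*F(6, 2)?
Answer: -1020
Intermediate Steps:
N = -4 (N = 2 - 1*6 = 2 - 6 = -4)
255*N = 255*(-4) = -1020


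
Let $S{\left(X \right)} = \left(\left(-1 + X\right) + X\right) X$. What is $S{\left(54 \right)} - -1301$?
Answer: $7079$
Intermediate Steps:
$S{\left(X \right)} = X \left(-1 + 2 X\right)$ ($S{\left(X \right)} = \left(-1 + 2 X\right) X = X \left(-1 + 2 X\right)$)
$S{\left(54 \right)} - -1301 = 54 \left(-1 + 2 \cdot 54\right) - -1301 = 54 \left(-1 + 108\right) + 1301 = 54 \cdot 107 + 1301 = 5778 + 1301 = 7079$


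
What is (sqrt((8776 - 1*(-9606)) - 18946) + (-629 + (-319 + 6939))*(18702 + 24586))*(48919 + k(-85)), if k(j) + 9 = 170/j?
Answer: 12683722858464 + 97816*I*sqrt(141) ≈ 1.2684e+13 + 1.1615e+6*I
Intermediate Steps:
k(j) = -9 + 170/j
(sqrt((8776 - 1*(-9606)) - 18946) + (-629 + (-319 + 6939))*(18702 + 24586))*(48919 + k(-85)) = (sqrt((8776 - 1*(-9606)) - 18946) + (-629 + (-319 + 6939))*(18702 + 24586))*(48919 + (-9 + 170/(-85))) = (sqrt((8776 + 9606) - 18946) + (-629 + 6620)*43288)*(48919 + (-9 + 170*(-1/85))) = (sqrt(18382 - 18946) + 5991*43288)*(48919 + (-9 - 2)) = (sqrt(-564) + 259338408)*(48919 - 11) = (2*I*sqrt(141) + 259338408)*48908 = (259338408 + 2*I*sqrt(141))*48908 = 12683722858464 + 97816*I*sqrt(141)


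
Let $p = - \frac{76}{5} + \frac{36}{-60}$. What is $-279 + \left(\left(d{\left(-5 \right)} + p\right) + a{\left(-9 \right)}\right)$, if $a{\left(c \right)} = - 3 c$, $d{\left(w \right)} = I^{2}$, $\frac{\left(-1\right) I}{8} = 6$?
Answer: $\frac{10181}{5} \approx 2036.2$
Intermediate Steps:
$I = -48$ ($I = \left(-8\right) 6 = -48$)
$d{\left(w \right)} = 2304$ ($d{\left(w \right)} = \left(-48\right)^{2} = 2304$)
$p = - \frac{79}{5}$ ($p = \left(-76\right) \frac{1}{5} + 36 \left(- \frac{1}{60}\right) = - \frac{76}{5} - \frac{3}{5} = - \frac{79}{5} \approx -15.8$)
$-279 + \left(\left(d{\left(-5 \right)} + p\right) + a{\left(-9 \right)}\right) = -279 + \left(\left(2304 - \frac{79}{5}\right) - -27\right) = -279 + \left(\frac{11441}{5} + 27\right) = -279 + \frac{11576}{5} = \frac{10181}{5}$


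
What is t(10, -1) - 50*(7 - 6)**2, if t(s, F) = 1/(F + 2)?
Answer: -49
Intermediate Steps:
t(s, F) = 1/(2 + F)
t(10, -1) - 50*(7 - 6)**2 = 1/(2 - 1) - 50*(7 - 6)**2 = 1/1 - 50*1**2 = 1 - 50*1 = 1 - 50 = -49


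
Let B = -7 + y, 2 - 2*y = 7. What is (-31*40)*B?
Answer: 11780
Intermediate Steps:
y = -5/2 (y = 1 - 1/2*7 = 1 - 7/2 = -5/2 ≈ -2.5000)
B = -19/2 (B = -7 - 5/2 = -19/2 ≈ -9.5000)
(-31*40)*B = -31*40*(-19/2) = -1240*(-19/2) = 11780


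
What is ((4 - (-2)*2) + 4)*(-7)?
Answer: -84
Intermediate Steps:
((4 - (-2)*2) + 4)*(-7) = ((4 - 1*(-4)) + 4)*(-7) = ((4 + 4) + 4)*(-7) = (8 + 4)*(-7) = 12*(-7) = -84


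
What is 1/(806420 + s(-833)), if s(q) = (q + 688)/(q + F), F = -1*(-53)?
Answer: 156/125801549 ≈ 1.2400e-6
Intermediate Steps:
F = 53
s(q) = (688 + q)/(53 + q) (s(q) = (q + 688)/(q + 53) = (688 + q)/(53 + q))
1/(806420 + s(-833)) = 1/(806420 + (688 - 833)/(53 - 833)) = 1/(806420 - 145/(-780)) = 1/(806420 - 1/780*(-145)) = 1/(806420 + 29/156) = 1/(125801549/156) = 156/125801549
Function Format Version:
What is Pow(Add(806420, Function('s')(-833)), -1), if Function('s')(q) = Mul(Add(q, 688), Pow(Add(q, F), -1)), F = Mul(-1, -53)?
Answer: Rational(156, 125801549) ≈ 1.2400e-6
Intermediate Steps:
F = 53
Function('s')(q) = Mul(Pow(Add(53, q), -1), Add(688, q)) (Function('s')(q) = Mul(Add(q, 688), Pow(Add(q, 53), -1)) = Mul(Add(688, q), Pow(Add(53, q), -1)) = Mul(Pow(Add(53, q), -1), Add(688, q)))
Pow(Add(806420, Function('s')(-833)), -1) = Pow(Add(806420, Mul(Pow(Add(53, -833), -1), Add(688, -833))), -1) = Pow(Add(806420, Mul(Pow(-780, -1), -145)), -1) = Pow(Add(806420, Mul(Rational(-1, 780), -145)), -1) = Pow(Add(806420, Rational(29, 156)), -1) = Pow(Rational(125801549, 156), -1) = Rational(156, 125801549)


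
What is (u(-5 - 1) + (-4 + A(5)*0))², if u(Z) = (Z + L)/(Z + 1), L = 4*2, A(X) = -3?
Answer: 484/25 ≈ 19.360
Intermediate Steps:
L = 8
u(Z) = (8 + Z)/(1 + Z) (u(Z) = (Z + 8)/(Z + 1) = (8 + Z)/(1 + Z))
(u(-5 - 1) + (-4 + A(5)*0))² = ((8 + (-5 - 1))/(1 + (-5 - 1)) + (-4 - 3*0))² = ((8 - 6)/(1 - 6) + (-4 + 0))² = (2/(-5) - 4)² = (-⅕*2 - 4)² = (-⅖ - 4)² = (-22/5)² = 484/25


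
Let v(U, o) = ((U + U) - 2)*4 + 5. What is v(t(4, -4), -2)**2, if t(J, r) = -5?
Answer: 1849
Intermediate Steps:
v(U, o) = -3 + 8*U (v(U, o) = (2*U - 2)*4 + 5 = (-2 + 2*U)*4 + 5 = (-8 + 8*U) + 5 = -3 + 8*U)
v(t(4, -4), -2)**2 = (-3 + 8*(-5))**2 = (-3 - 40)**2 = (-43)**2 = 1849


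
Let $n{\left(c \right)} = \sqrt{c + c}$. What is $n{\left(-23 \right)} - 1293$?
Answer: $-1293 + i \sqrt{46} \approx -1293.0 + 6.7823 i$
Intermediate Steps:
$n{\left(c \right)} = \sqrt{2} \sqrt{c}$ ($n{\left(c \right)} = \sqrt{2 c} = \sqrt{2} \sqrt{c}$)
$n{\left(-23 \right)} - 1293 = \sqrt{2} \sqrt{-23} - 1293 = \sqrt{2} i \sqrt{23} - 1293 = i \sqrt{46} - 1293 = -1293 + i \sqrt{46}$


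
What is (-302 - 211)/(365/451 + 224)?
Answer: -231363/101389 ≈ -2.2819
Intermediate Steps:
(-302 - 211)/(365/451 + 224) = -513/(365*(1/451) + 224) = -513/(365/451 + 224) = -513/101389/451 = -513*451/101389 = -231363/101389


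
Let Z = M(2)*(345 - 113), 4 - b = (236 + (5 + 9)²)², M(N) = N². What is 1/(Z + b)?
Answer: -1/185692 ≈ -5.3853e-6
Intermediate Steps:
b = -186620 (b = 4 - (236 + (5 + 9)²)² = 4 - (236 + 14²)² = 4 - (236 + 196)² = 4 - 1*432² = 4 - 1*186624 = 4 - 186624 = -186620)
Z = 928 (Z = 2²*(345 - 113) = 4*232 = 928)
1/(Z + b) = 1/(928 - 186620) = 1/(-185692) = -1/185692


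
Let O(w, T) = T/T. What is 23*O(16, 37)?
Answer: 23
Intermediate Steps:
O(w, T) = 1
23*O(16, 37) = 23*1 = 23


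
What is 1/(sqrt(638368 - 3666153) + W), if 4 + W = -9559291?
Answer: -1911859/18276024784962 - I*sqrt(3027785)/91380123924810 ≈ -1.0461e-7 - 1.9042e-11*I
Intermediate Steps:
W = -9559295 (W = -4 - 9559291 = -9559295)
1/(sqrt(638368 - 3666153) + W) = 1/(sqrt(638368 - 3666153) - 9559295) = 1/(sqrt(-3027785) - 9559295) = 1/(I*sqrt(3027785) - 9559295) = 1/(-9559295 + I*sqrt(3027785))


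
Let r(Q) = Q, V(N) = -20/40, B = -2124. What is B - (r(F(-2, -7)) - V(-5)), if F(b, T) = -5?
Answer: -4239/2 ≈ -2119.5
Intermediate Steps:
V(N) = -1/2 (V(N) = -20*1/40 = -1/2)
B - (r(F(-2, -7)) - V(-5)) = -2124 - (-5 - 1*(-1/2)) = -2124 - (-5 + 1/2) = -2124 - 1*(-9/2) = -2124 + 9/2 = -4239/2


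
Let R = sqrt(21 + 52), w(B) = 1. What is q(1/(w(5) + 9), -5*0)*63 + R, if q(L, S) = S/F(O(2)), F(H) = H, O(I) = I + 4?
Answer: sqrt(73) ≈ 8.5440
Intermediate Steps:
O(I) = 4 + I
R = sqrt(73) ≈ 8.5440
q(L, S) = S/6 (q(L, S) = S/(4 + 2) = S/6)
q(1/(w(5) + 9), -5*0)*63 + R = ((-5*0)/6)*63 + sqrt(73) = ((1/6)*0)*63 + sqrt(73) = 0*63 + sqrt(73) = 0 + sqrt(73) = sqrt(73)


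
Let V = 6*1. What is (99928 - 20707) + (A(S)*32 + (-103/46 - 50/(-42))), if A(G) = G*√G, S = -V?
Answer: 76526473/966 - 192*I*√6 ≈ 79220.0 - 470.3*I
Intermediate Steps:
V = 6
S = -6 (S = -1*6 = -6)
A(G) = G^(3/2)
(99928 - 20707) + (A(S)*32 + (-103/46 - 50/(-42))) = (99928 - 20707) + ((-6)^(3/2)*32 + (-103/46 - 50/(-42))) = 79221 + (-6*I*√6*32 + (-103*1/46 - 50*(-1/42))) = 79221 + (-192*I*√6 + (-103/46 + 25/21)) = 79221 + (-192*I*√6 - 1013/966) = 79221 + (-1013/966 - 192*I*√6) = 76526473/966 - 192*I*√6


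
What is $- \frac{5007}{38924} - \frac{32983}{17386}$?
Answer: $- \frac{685440997}{338366332} \approx -2.0257$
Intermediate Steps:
$- \frac{5007}{38924} - \frac{32983}{17386} = - \frac{685440997}{338366332}$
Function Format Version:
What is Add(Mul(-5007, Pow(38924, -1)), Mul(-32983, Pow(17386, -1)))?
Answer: Rational(-685440997, 338366332) ≈ -2.0257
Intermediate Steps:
Add(Mul(-5007, Pow(38924, -1)), Mul(-32983, Pow(17386, -1))) = Add(Mul(-5007, Rational(1, 38924)), Mul(-32983, Rational(1, 17386))) = Add(Rational(-5007, 38924), Rational(-32983, 17386)) = Rational(-685440997, 338366332)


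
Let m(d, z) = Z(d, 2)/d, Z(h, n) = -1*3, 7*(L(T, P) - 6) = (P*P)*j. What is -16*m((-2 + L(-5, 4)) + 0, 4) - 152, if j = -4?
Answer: -484/3 ≈ -161.33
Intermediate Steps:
L(T, P) = 6 - 4*P²/7 (L(T, P) = 6 + ((P*P)*(-4))/7 = 6 + (P²*(-4))/7 = 6 + (-4*P²)/7 = 6 - 4*P²/7)
Z(h, n) = -3
m(d, z) = -3/d
-16*m((-2 + L(-5, 4)) + 0, 4) - 152 = -(-48)/((-2 + (6 - 4/7*4²)) + 0) - 152 = -(-48)/((-2 + (6 - 4/7*16)) + 0) - 152 = -(-48)/((-2 + (6 - 64/7)) + 0) - 152 = -(-48)/((-2 - 22/7) + 0) - 152 = -(-48)/(-36/7 + 0) - 152 = -(-48)/(-36/7) - 152 = -(-48)*(-7)/36 - 152 = -16*7/12 - 152 = -28/3 - 152 = -484/3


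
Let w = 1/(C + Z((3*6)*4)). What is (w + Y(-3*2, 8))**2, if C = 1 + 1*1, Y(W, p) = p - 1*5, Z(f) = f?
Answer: 49729/5476 ≈ 9.0813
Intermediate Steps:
Y(W, p) = -5 + p (Y(W, p) = p - 5 = -5 + p)
C = 2 (C = 1 + 1 = 2)
w = 1/74 (w = 1/(2 + (3*6)*4) = 1/(2 + 18*4) = 1/(2 + 72) = 1/74 ≈ 0.013514)
(w + Y(-3*2, 8))**2 = (1/74 + (-5 + 8))**2 = (1/74 + 3)**2 = (223/74)**2 = 49729/5476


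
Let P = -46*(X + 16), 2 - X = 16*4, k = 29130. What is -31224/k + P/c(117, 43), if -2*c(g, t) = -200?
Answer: 487639/24275 ≈ 20.088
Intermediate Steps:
X = -62 (X = 2 - 16*4 = 2 - 1*64 = 2 - 64 = -62)
P = 2116 (P = -46*(-62 + 16) = -46*(-46) = 2116)
c(g, t) = 100 (c(g, t) = -½*(-200) = 100)
-31224/k + P/c(117, 43) = -31224/29130 + 2116/100 = -31224*1/29130 + 2116*(1/100) = -5204/4855 + 529/25 = 487639/24275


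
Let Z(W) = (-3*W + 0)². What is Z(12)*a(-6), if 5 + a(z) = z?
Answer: -14256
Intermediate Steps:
a(z) = -5 + z
Z(W) = 9*W² (Z(W) = (-3*W)² = 9*W²)
Z(12)*a(-6) = (9*12²)*(-5 - 6) = (9*144)*(-11) = 1296*(-11) = -14256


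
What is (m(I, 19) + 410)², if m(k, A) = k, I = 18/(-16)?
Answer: 10699441/64 ≈ 1.6718e+5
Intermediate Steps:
I = -9/8 (I = 18*(-1/16) = -9/8 ≈ -1.1250)
(m(I, 19) + 410)² = (-9/8 + 410)² = (3271/8)² = 10699441/64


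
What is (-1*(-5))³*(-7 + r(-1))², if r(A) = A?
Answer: 8000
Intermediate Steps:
(-1*(-5))³*(-7 + r(-1))² = (-1*(-5))³*(-7 - 1)² = 5³*(-8)² = 125*64 = 8000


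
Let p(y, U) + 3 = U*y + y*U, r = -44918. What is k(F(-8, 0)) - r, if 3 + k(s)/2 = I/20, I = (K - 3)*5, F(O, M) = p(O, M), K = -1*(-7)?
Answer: 44914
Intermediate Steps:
K = 7
p(y, U) = -3 + 2*U*y (p(y, U) = -3 + (U*y + y*U) = -3 + (U*y + U*y) = -3 + 2*U*y)
F(O, M) = -3 + 2*M*O
I = 20 (I = (7 - 3)*5 = 4*5 = 20)
k(s) = -4 (k(s) = -6 + 2*(20/20) = -6 + 2*(20*(1/20)) = -6 + 2*1 = -6 + 2 = -4)
k(F(-8, 0)) - r = -4 - 1*(-44918) = -4 + 44918 = 44914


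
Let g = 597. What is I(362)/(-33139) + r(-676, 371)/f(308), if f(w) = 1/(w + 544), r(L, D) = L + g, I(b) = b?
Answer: -2230520174/33139 ≈ -67308.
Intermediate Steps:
r(L, D) = 597 + L (r(L, D) = L + 597 = 597 + L)
f(w) = 1/(544 + w)
I(362)/(-33139) + r(-676, 371)/f(308) = 362/(-33139) + (597 - 676)/(1/(544 + 308)) = 362*(-1/33139) - 79/(1/852) = -362/33139 - 79/1/852 = -362/33139 - 79*852 = -362/33139 - 67308 = -2230520174/33139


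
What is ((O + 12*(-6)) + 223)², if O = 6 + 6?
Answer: 26569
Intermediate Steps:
O = 12
((O + 12*(-6)) + 223)² = ((12 + 12*(-6)) + 223)² = ((12 - 72) + 223)² = (-60 + 223)² = 163² = 26569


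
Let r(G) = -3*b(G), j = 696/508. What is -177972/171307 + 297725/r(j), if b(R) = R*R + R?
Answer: -822645295094759/26916098454 ≈ -30563.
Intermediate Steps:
j = 174/127 (j = 696*(1/508) = 174/127 ≈ 1.3701)
b(R) = R + R² (b(R) = R² + R = R + R²)
r(G) = -3*G*(1 + G)
-177972/171307 + 297725/r(j) = -177972/171307 + 297725/((-3*174/127*(1 + 174/127))) = -177972*1/171307 + 297725/((-3*174/127*301/127)) = -177972/171307 + 297725/(-157122/16129) = -177972/171307 + 297725*(-16129/157122) = -177972/171307 - 4802006525/157122 = -822645295094759/26916098454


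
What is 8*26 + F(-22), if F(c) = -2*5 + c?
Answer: 176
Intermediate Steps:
F(c) = -10 + c
8*26 + F(-22) = 8*26 + (-10 - 22) = 208 - 32 = 176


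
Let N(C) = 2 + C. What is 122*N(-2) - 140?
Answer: -140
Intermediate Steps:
122*N(-2) - 140 = 122*(2 - 2) - 140 = 122*0 - 140 = 0 - 140 = -140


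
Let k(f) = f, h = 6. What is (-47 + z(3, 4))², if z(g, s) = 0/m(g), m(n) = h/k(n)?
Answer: 2209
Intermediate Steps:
m(n) = 6/n
z(g, s) = 0 (z(g, s) = 0/((6/g)) = 0*(g/6) = 0)
(-47 + z(3, 4))² = (-47 + 0)² = (-47)² = 2209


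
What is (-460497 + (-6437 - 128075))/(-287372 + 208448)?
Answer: 595009/78924 ≈ 7.5390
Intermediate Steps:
(-460497 + (-6437 - 128075))/(-287372 + 208448) = (-460497 - 134512)/(-78924) = -595009*(-1/78924) = 595009/78924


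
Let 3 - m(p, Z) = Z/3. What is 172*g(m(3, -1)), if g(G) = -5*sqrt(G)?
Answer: -860*sqrt(30)/3 ≈ -1570.1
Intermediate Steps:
m(p, Z) = 3 - Z/3
172*g(m(3, -1)) = 172*(-5*sqrt(3 - 1/3*(-1))) = 172*(-5*sqrt(3 + 1/3)) = 172*(-5*sqrt(30)/3) = -860*sqrt(30)/3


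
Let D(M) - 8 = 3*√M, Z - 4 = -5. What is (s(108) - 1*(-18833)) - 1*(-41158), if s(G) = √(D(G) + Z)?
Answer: 59991 + √(7 + 18*√3) ≈ 59997.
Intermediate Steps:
Z = -1 (Z = 4 - 5 = -1)
D(M) = 8 + 3*√M
s(G) = √(7 + 3*√G) (s(G) = √((8 + 3*√G) - 1) = √(7 + 3*√G))
(s(108) - 1*(-18833)) - 1*(-41158) = (√(7 + 3*√108) - 1*(-18833)) - 1*(-41158) = (√(7 + 3*(6*√3)) + 18833) + 41158 = (√(7 + 18*√3) + 18833) + 41158 = (18833 + √(7 + 18*√3)) + 41158 = 59991 + √(7 + 18*√3)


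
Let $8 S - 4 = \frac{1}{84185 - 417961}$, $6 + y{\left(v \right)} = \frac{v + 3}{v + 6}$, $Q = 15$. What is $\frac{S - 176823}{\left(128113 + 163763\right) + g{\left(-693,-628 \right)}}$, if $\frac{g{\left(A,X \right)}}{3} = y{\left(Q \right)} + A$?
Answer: $- \frac{3305069978567}{5416439491968} \approx -0.61019$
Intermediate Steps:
$y{\left(v \right)} = -6 + \frac{3 + v}{6 + v}$ ($y{\left(v \right)} = -6 + \frac{v + 3}{v + 6} = -6 + \frac{3 + v}{6 + v}$)
$g{\left(A,X \right)} = - \frac{108}{7} + 3 A$ ($g{\left(A,X \right)} = 3 \left(\frac{-33 - 75}{6 + 15} + A\right) = 3 \left(\frac{-33 - 75}{21} + A\right) = 3 \left(\frac{1}{21} \left(-108\right) + A\right) = 3 \left(- \frac{36}{7} + A\right) = - \frac{108}{7} + 3 A$)
$S = \frac{1335103}{2670208}$ ($S = \frac{1}{2} + \frac{1}{8 \left(84185 - 417961\right)} = \frac{1}{2} + \frac{1}{8 \left(-333776\right)} = \frac{1}{2} + \frac{1}{8} \left(- \frac{1}{333776}\right) = \frac{1}{2} - \frac{1}{2670208} = \frac{1335103}{2670208} \approx 0.5$)
$\frac{S - 176823}{\left(128113 + 163763\right) + g{\left(-693,-628 \right)}} = \frac{\frac{1335103}{2670208} - 176823}{\left(128113 + 163763\right) + \left(- \frac{108}{7} + 3 \left(-693\right)\right)} = - \frac{472152854081}{2670208 \left(291876 - \frac{14661}{7}\right)} = - \frac{472152854081}{2670208 \cdot \frac{2028471}{7}} = \left(- \frac{472152854081}{2670208}\right) \frac{7}{2028471} = - \frac{3305069978567}{5416439491968}$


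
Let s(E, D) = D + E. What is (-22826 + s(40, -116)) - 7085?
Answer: -29987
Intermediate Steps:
(-22826 + s(40, -116)) - 7085 = (-22826 + (-116 + 40)) - 7085 = (-22826 - 76) - 7085 = -22902 - 7085 = -29987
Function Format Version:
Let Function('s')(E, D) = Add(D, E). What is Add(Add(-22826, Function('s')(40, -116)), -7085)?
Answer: -29987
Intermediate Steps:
Add(Add(-22826, Function('s')(40, -116)), -7085) = Add(Add(-22826, Add(-116, 40)), -7085) = Add(Add(-22826, -76), -7085) = Add(-22902, -7085) = -29987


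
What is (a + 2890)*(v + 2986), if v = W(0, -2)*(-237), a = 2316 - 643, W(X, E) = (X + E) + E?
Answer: 17950842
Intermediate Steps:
W(X, E) = X + 2*E (W(X, E) = (E + X) + E = X + 2*E)
a = 1673
v = 948 (v = (0 + 2*(-2))*(-237) = (0 - 4)*(-237) = -4*(-237) = 948)
(a + 2890)*(v + 2986) = (1673 + 2890)*(948 + 2986) = 4563*3934 = 17950842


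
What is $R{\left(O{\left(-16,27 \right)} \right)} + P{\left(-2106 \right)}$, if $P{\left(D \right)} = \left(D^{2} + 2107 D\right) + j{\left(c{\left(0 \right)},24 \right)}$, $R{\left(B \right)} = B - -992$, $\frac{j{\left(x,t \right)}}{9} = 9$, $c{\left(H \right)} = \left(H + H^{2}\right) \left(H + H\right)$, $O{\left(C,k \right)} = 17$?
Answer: $-1016$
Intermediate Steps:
$c{\left(H \right)} = 2 H \left(H + H^{2}\right)$ ($c{\left(H \right)} = \left(H + H^{2}\right) 2 H = 2 H \left(H + H^{2}\right)$)
$j{\left(x,t \right)} = 81$ ($j{\left(x,t \right)} = 9 \cdot 9 = 81$)
$R{\left(B \right)} = 992 + B$ ($R{\left(B \right)} = B + 992 = 992 + B$)
$P{\left(D \right)} = 81 + D^{2} + 2107 D$ ($P{\left(D \right)} = \left(D^{2} + 2107 D\right) + 81 = 81 + D^{2} + 2107 D$)
$R{\left(O{\left(-16,27 \right)} \right)} + P{\left(-2106 \right)} = \left(992 + 17\right) + \left(81 + \left(-2106\right)^{2} + 2107 \left(-2106\right)\right) = 1009 + \left(81 + 4435236 - 4437342\right) = 1009 - 2025 = -1016$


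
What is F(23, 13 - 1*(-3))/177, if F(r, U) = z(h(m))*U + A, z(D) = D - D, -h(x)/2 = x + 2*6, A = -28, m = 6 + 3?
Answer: -28/177 ≈ -0.15819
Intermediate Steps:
m = 9
h(x) = -24 - 2*x (h(x) = -2*(x + 2*6) = -2*(x + 12) = -2*(12 + x) = -24 - 2*x)
z(D) = 0
F(r, U) = -28 (F(r, U) = 0*U - 28 = 0 - 28 = -28)
F(23, 13 - 1*(-3))/177 = -28/177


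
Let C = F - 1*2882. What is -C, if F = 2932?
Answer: -50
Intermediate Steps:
C = 50 (C = 2932 - 1*2882 = 2932 - 2882 = 50)
-C = -1*50 = -50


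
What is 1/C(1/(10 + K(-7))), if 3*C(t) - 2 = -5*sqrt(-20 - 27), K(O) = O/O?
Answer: 2/393 + 5*I*sqrt(47)/393 ≈ 0.0050891 + 0.087222*I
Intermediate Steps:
K(O) = 1
C(t) = 2/3 - 5*I*sqrt(47)/3 (C(t) = 2/3 + (-5*sqrt(-20 - 27))/3 = 2/3 + (-5*I*sqrt(47))/3 = 2/3 - 5*I*sqrt(47)/3)
1/C(1/(10 + K(-7))) = 1/(2/3 - 5*I*sqrt(47)/3)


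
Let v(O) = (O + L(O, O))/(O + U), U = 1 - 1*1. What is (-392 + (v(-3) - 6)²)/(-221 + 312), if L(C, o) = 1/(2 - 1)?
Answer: -3272/819 ≈ -3.9951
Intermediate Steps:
U = 0 (U = 1 - 1 = 0)
L(C, o) = 1 (L(C, o) = 1/1 = 1)
v(O) = (1 + O)/O (v(O) = (O + 1)/(O + 0) = (1 + O)/O)
(-392 + (v(-3) - 6)²)/(-221 + 312) = (-392 + ((1 - 3)/(-3) - 6)²)/(-221 + 312) = (-392 + (-⅓*(-2) - 6)²)/91 = (-392 + (⅔ - 6)²)*(1/91) = (-392 + (-16/3)²)*(1/91) = (-392 + 256/9)*(1/91) = -3272/9*1/91 = -3272/819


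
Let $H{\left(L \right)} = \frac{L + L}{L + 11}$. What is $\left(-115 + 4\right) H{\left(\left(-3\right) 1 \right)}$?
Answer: $\frac{333}{4} \approx 83.25$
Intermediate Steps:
$H{\left(L \right)} = \frac{2 L}{11 + L}$
$\left(-115 + 4\right) H{\left(\left(-3\right) 1 \right)} = \left(-115 + 4\right) \frac{2 \left(\left(-3\right) 1\right)}{11 - 3} = - 111 \cdot 2 \left(-3\right) \frac{1}{11 - 3} = - 111 \cdot 2 \left(-3\right) \frac{1}{8} = \left(-111\right) \left(- \frac{3}{4}\right) = \frac{333}{4}$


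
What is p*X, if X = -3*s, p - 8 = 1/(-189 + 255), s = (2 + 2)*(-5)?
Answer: 5290/11 ≈ 480.91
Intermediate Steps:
s = -20 (s = 4*(-5) = -20)
p = 529/66 (p = 8 + 1/(-189 + 255) = 8 + 1/66 = 529/66 ≈ 8.0152)
X = 60 (X = -3*(-20) = 60)
p*X = (529/66)*60 = 5290/11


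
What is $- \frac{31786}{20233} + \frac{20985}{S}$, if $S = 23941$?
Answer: $- \frac{336399121}{484398253} \approx -0.69447$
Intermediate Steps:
$- \frac{31786}{20233} + \frac{20985}{S} = - \frac{31786}{20233} + \frac{20985}{23941} = - \frac{336399121}{484398253}$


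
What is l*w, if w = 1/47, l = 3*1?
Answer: 3/47 ≈ 0.063830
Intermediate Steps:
l = 3
w = 1/47 ≈ 0.021277
l*w = 3*(1/47) = 3/47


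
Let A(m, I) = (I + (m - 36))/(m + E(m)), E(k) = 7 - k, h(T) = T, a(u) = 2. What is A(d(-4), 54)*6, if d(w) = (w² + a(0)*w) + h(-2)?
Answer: 144/7 ≈ 20.571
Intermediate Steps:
d(w) = -2 + w² + 2*w (d(w) = (w² + 2*w) - 2 = -2 + w² + 2*w)
A(m, I) = -36/7 + I/7 + m/7 (A(m, I) = (I + (m - 36))/(m + (7 - m)) = (I + (-36 + m))/7 = (-36 + I + m)*(⅐) = -36/7 + I/7 + m/7)
A(d(-4), 54)*6 = (-36/7 + (⅐)*54 + (-2 + (-4)² + 2*(-4))/7)*6 = (-36/7 + 54/7 + (-2 + 16 - 8)/7)*6 = (-36/7 + 54/7 + (⅐)*6)*6 = (-36/7 + 54/7 + 6/7)*6 = (24/7)*6 = 144/7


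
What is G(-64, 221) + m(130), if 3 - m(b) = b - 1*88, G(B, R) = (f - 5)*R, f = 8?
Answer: 624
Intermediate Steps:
G(B, R) = 3*R (G(B, R) = (8 - 5)*R = 3*R)
m(b) = 91 - b (m(b) = 3 - (b - 1*88) = 3 - (b - 88) = 3 - (-88 + b) = 3 + (88 - b) = 91 - b)
G(-64, 221) + m(130) = 3*221 + (91 - 1*130) = 663 + (91 - 130) = 663 - 39 = 624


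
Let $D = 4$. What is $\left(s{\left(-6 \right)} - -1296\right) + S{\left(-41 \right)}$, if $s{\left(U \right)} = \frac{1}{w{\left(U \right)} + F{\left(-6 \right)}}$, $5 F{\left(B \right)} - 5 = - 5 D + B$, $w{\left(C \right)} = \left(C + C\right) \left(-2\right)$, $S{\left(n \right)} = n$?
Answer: $\frac{124250}{99} \approx 1255.1$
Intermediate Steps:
$w{\left(C \right)} = - 4 C$ ($w{\left(C \right)} = 2 C \left(-2\right) = - 4 C$)
$F{\left(B \right)} = -3 + \frac{B}{5}$ ($F{\left(B \right)} = 1 + \frac{\left(-5\right) 4 + B}{5} = 1 + \frac{-20 + B}{5} = 1 + \left(-4 + \frac{B}{5}\right) = -3 + \frac{B}{5}$)
$s{\left(U \right)} = \frac{1}{- \frac{21}{5} - 4 U}$ ($s{\left(U \right)} = \frac{1}{- 4 U + \left(-3 + \frac{1}{5} \left(-6\right)\right)} = \frac{1}{- 4 U - \frac{21}{5}} = \frac{1}{- \frac{21}{5} - 4 U}$)
$\left(s{\left(-6 \right)} - -1296\right) + S{\left(-41 \right)} = \left(- \frac{5}{21 + 20 \left(-6\right)} - -1296\right) - 41 = \left(- \frac{5}{21 - 120} + 1296\right) - 41 = \left(- \frac{5}{-99} + 1296\right) - 41 = \left(\left(-5\right) \left(- \frac{1}{99}\right) + 1296\right) - 41 = \left(\frac{5}{99} + 1296\right) - 41 = \frac{128309}{99} - 41 = \frac{124250}{99}$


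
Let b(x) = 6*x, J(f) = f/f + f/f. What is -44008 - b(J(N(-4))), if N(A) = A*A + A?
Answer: -44020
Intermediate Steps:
N(A) = A + A² (N(A) = A² + A = A + A²)
J(f) = 2 (J(f) = 1 + 1 = 2)
-44008 - b(J(N(-4))) = -44008 - 6*2 = -44008 - 1*12 = -44008 - 12 = -44020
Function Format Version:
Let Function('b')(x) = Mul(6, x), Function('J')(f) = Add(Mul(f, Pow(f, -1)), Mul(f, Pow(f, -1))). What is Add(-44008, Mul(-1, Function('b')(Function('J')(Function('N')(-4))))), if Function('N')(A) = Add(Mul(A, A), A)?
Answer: -44020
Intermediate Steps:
Function('N')(A) = Add(A, Pow(A, 2)) (Function('N')(A) = Add(Pow(A, 2), A) = Add(A, Pow(A, 2)))
Function('J')(f) = 2 (Function('J')(f) = Add(1, 1) = 2)
Add(-44008, Mul(-1, Function('b')(Function('J')(Function('N')(-4))))) = Add(-44008, Mul(-1, Mul(6, 2))) = Add(-44008, Mul(-1, 12)) = Add(-44008, -12) = -44020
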